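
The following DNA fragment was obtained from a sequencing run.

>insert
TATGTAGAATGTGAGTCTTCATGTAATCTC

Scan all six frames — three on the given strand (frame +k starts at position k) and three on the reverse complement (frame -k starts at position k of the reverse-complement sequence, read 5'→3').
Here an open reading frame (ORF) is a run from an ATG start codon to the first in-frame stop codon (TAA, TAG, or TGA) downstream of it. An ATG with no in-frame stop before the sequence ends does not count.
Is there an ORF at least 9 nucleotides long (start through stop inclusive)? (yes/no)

Reverse complement (5'→3'): GAGATTACATGAAGACTCACATTCTACATA
Frame +1: TAT GTA GAA TGT GAG TCT TCA TGT AAT CTC — no ATG→stop ORF.
Frame +2: ATG TAG AAT GTG AGT CTT CAT GTA ATC — ATG at 2, stop TAG at 5 → 6 nt.
Frame +3: TGT AGA ATG TGA GTC TTC ATG TAA TCT — ATG at 9, stop TGA at 12 → 6 nt; ATG at 21, stop TAA at 24 → 6 nt.
Frame -1: GAG ATT ACA TGA AGA CTC ACA TTC TAC ATA — no ATG→stop ORF.
Frame -2: AGA TTA CAT GAA GAC TCA CAT TCT ACA — no ATG→stop ORF.
Frame -3: GAT TAC ATG AAG ACT CAC ATT CTA CAT — no ATG→stop ORF.
Largest ORF found is 6 nucleotides < 9, so no.

no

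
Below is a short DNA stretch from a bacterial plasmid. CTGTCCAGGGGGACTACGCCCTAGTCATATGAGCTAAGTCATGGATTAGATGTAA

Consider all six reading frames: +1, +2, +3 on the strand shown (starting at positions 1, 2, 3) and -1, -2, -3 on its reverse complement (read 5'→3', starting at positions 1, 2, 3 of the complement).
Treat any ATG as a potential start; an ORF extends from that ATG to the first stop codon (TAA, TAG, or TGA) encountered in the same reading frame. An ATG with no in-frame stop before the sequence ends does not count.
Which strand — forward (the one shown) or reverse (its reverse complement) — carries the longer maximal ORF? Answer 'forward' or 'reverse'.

Reverse complement (5'→3'): TTACATCTAATCCATGACTTAGCTCATATGACTAGGGCGTAGTCCCCCTGGACAG
Frame +1: CTG TCC AGG GGG ACT ACG CCC TAG TCA TAT GAG CTA AGT CAT GGA TTA GAT GTA — no ATG→stop ORF.
Frame +2: TGT CCA GGG GGA CTA CGC CCT AGT CAT ATG AGC TAA GTC ATG GAT TAG ATG TAA — ATG at 29, stop TAA at 35 → 9 nt; ATG at 41, stop TAG at 47 → 9 nt; ATG at 50, stop TAA at 53 → 6 nt.
Frame +3: GTC CAG GGG GAC TAC GCC CTA GTC ATA TGA GCT AAG TCA TGG ATT AGA TGT — no ATG→stop ORF.
Frame -1: TTA CAT CTA ATC CAT GAC TTA GCT CAT ATG ACT AGG GCG TAG TCC CCC TGG ACA — ATG at 28, stop TAG at 40 → 15 nt.
Frame -2: TAC ATC TAA TCC ATG ACT TAG CTC ATA TGA CTA GGG CGT AGT CCC CCT GGA CAG — ATG at 14, stop TAG at 20 → 9 nt.
Frame -3: ACA TCT AAT CCA TGA CTT AGC TCA TAT GAC TAG GGC GTA GTC CCC CTG GAC — no ATG→stop ORF.
Forward-strand max 9 nt; reverse-strand max 15 nt. The reverse strand has the longer ORF.

reverse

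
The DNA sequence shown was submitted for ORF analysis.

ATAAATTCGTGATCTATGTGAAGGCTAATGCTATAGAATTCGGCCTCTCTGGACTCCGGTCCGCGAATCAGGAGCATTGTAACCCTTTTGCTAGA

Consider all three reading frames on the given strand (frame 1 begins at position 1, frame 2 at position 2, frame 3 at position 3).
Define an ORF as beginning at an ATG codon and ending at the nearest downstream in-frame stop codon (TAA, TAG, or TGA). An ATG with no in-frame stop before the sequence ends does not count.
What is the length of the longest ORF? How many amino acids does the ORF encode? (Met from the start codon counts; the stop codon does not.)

Frame 1: ATA AAT TCG TGA TCT ATG TGA AGG CTA ATG CTA TAG AAT TCG GCC TCT CTG GAC TCC GGT CCG CGA ATC AGG AGC ATT GTA ACC CTT TTG CTA — ATG at 16, stop TGA at 19 → 6 nt; ATG at 28, stop TAG at 34 → 9 nt.
Frame 2: TAA ATT CGT GAT CTA TGT GAA GGC TAA TGC TAT AGA ATT CGG CCT CTC TGG ACT CCG GTC CGC GAA TCA GGA GCA TTG TAA CCC TTT TGC TAG — no ATG→stop ORF.
Frame 3: AAA TTC GTG ATC TAT GTG AAG GCT AAT GCT ATA GAA TTC GGC CTC TCT GGA CTC CGG TCC GCG AAT CAG GAG CAT TGT AAC CCT TTT GCT AGA — no ATG→stop ORF.
Longest: frame 1, positions 28–36, 9 nt = 3 codons = 2 aa. → 2 amino acids.

2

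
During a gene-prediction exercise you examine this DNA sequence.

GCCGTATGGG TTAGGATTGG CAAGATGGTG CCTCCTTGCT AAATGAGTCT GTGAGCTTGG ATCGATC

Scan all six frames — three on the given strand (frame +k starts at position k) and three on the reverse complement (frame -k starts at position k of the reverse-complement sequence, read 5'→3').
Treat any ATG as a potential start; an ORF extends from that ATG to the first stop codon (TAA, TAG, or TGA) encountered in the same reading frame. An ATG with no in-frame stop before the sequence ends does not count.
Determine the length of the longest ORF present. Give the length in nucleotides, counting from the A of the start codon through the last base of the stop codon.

Reverse complement (5'→3'): GATCGATCCAAGCTCACAGACTCATTTAGCAAGGAGGCACCATCTTGCCAATCCTAACCCATACGGC
Frame +1: GCC GTA TGG GTT AGG ATT GGC AAG ATG GTG CCT CCT TGC TAA ATG AGT CTG TGA GCT TGG ATC GAT — ATG at 25, stop TAA at 40 → 18 nt; ATG at 43, stop TGA at 52 → 12 nt.
Frame +2: CCG TAT GGG TTA GGA TTG GCA AGA TGG TGC CTC CTT GCT AAA TGA GTC TGT GAG CTT GGA TCG ATC — no ATG→stop ORF.
Frame +3: CGT ATG GGT TAG GAT TGG CAA GAT GGT GCC TCC TTG CTA AAT GAG TCT GTG AGC TTG GAT CGA — ATG at 6, stop TAG at 12 → 9 nt.
Frame -1: GAT CGA TCC AAG CTC ACA GAC TCA TTT AGC AAG GAG GCA CCA TCT TGC CAA TCC TAA CCC ATA CGG — no ATG→stop ORF.
Frame -2: ATC GAT CCA AGC TCA CAG ACT CAT TTA GCA AGG AGG CAC CAT CTT GCC AAT CCT AAC CCA TAC GGC — no ATG→stop ORF.
Frame -3: TCG ATC CAA GCT CAC AGA CTC ATT TAG CAA GGA GGC ACC ATC TTG CCA ATC CTA ACC CAT ACG — no ATG→stop ORF.
Longest: frame +1, positions 25–42, 18 nt = 6 codons = 5 aa. → 18 nucleotides.

18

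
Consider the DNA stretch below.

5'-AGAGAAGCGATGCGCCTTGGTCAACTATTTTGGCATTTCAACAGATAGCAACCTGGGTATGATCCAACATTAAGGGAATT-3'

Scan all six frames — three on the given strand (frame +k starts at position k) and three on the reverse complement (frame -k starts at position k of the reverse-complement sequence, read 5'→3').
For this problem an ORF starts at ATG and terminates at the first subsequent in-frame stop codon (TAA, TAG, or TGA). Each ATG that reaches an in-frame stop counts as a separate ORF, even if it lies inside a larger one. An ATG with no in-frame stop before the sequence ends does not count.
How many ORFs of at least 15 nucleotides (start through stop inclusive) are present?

3

Reverse complement (5'→3'): AATTCCCTTAATGTTGGATCATACCCAGGTTGCTATCTGTTGAAATGCCAAAATAGTTGACCAAGGCGCATCGCTTCTCT
Frame +1: AGA GAA GCG ATG CGC CTT GGT CAA CTA TTT TGG CAT TTC AAC AGA TAG CAA CCT GGG TAT GAT CCA ACA TTA AGG GAA — ATG at 10, stop TAG at 46 → 39 nt.
Frame +2: GAG AAG CGA TGC GCC TTG GTC AAC TAT TTT GGC ATT TCA ACA GAT AGC AAC CTG GGT ATG ATC CAA CAT TAA GGG AAT — ATG at 59, stop TAA at 71 → 15 nt.
Frame +3: AGA AGC GAT GCG CCT TGG TCA ACT ATT TTG GCA TTT CAA CAG ATA GCA ACC TGG GTA TGA TCC AAC ATT AAG GGA ATT — no ATG→stop ORF.
Frame -1: AAT TCC CTT AAT GTT GGA TCA TAC CCA GGT TGC TAT CTG TTG AAA TGC CAA AAT AGT TGA CCA AGG CGC ATC GCT TCT — no ATG→stop ORF.
Frame -2: ATT CCC TTA ATG TTG GAT CAT ACC CAG GTT GCT ATC TGT TGA AAT GCC AAA ATA GTT GAC CAA GGC GCA TCG CTT CTC — ATG at 11, stop TGA at 41 → 33 nt.
Frame -3: TTC CCT TAA TGT TGG ATC ATA CCC AGG TTG CTA TCT GTT GAA ATG CCA AAA TAG TTG ACC AAG GCG CAT CGC TTC TCT — ATG at 45, stop TAG at 54 → 12 nt.
ORFs ≥ 15 nucleotides: frame +1 10–48 (39 nucleotides), frame +2 59–73 (15 nucleotides), frame -2 11–43 (33 nucleotides). Count = 3.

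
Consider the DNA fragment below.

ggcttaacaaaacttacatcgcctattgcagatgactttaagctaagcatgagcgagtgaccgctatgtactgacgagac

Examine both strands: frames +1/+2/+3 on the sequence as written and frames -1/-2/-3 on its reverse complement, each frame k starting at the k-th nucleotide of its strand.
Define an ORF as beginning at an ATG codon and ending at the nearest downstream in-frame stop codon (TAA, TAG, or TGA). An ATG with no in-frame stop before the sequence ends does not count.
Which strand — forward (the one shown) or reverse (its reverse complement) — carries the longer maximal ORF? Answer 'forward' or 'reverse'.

forward

Reverse complement (5'→3'): GTCTCGTCAGTACATAGCGGTCACTCGCTCATGCTTAGCTTAAAGTCATCTGCAATAGGCGATGTAAGTTTTGTTAAGCC
Frame +1: GGC TTA ACA AAA CTT ACA TCG CCT ATT GCA GAT GAC TTT AAG CTA AGC ATG AGC GAG TGA CCG CTA TGT ACT GAC GAG — ATG at 49, stop TGA at 58 → 12 nt.
Frame +2: GCT TAA CAA AAC TTA CAT CGC CTA TTG CAG ATG ACT TTA AGC TAA GCA TGA GCG AGT GAC CGC TAT GTA CTG ACG AGA — ATG at 32, stop TAA at 44 → 15 nt.
Frame +3: CTT AAC AAA ACT TAC ATC GCC TAT TGC AGA TGA CTT TAA GCT AAG CAT GAG CGA GTG ACC GCT ATG TAC TGA CGA GAC — ATG at 66, stop TGA at 72 → 9 nt.
Frame -1: GTC TCG TCA GTA CAT AGC GGT CAC TCG CTC ATG CTT AGC TTA AAG TCA TCT GCA ATA GGC GAT GTA AGT TTT GTT AAG — no ATG→stop ORF.
Frame -2: TCT CGT CAG TAC ATA GCG GTC ACT CGC TCA TGC TTA GCT TAA AGT CAT CTG CAA TAG GCG ATG TAA GTT TTG TTA AGC — ATG at 62, stop TAA at 65 → 6 nt.
Frame -3: CTC GTC AGT ACA TAG CGG TCA CTC GCT CAT GCT TAG CTT AAA GTC ATC TGC AAT AGG CGA TGT AAG TTT TGT TAA GCC — no ATG→stop ORF.
Forward-strand max 15 nt; reverse-strand max 6 nt. The forward strand has the longer ORF.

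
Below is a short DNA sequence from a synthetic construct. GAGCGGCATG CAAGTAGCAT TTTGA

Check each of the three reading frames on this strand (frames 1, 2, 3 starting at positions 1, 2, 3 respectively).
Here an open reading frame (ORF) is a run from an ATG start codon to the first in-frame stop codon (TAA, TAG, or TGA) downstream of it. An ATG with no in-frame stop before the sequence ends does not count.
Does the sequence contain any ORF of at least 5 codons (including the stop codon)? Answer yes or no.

Frame 1: GAG CGG CAT GCA AGT AGC ATT TTG — no ATG→stop ORF.
Frame 2: AGC GGC ATG CAA GTA GCA TTT TGA — ATG at 8, stop TGA at 23 → 18 nt.
Frame 3: GCG GCA TGC AAG TAG CAT TTT — no ATG→stop ORF.
Frame 2 has an ORF of 6 codons (positions 8–25) ≥ 5, so yes.

yes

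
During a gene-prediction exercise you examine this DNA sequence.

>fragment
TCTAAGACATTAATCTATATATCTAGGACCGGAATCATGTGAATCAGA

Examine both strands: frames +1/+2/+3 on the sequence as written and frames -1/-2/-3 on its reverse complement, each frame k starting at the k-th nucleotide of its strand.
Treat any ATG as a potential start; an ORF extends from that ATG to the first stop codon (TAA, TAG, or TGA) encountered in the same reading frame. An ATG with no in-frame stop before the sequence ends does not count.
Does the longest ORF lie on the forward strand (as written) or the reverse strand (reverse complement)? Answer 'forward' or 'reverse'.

reverse

Reverse complement (5'→3'): TCTGATTCACATGATTCCGGTCCTAGATATATAGATTAATGTCTTAGA
Frame +1: TCT AAG ACA TTA ATC TAT ATA TCT AGG ACC GGA ATC ATG TGA ATC AGA — ATG at 37, stop TGA at 40 → 6 nt.
Frame +2: CTA AGA CAT TAA TCT ATA TAT CTA GGA CCG GAA TCA TGT GAA TCA — no ATG→stop ORF.
Frame +3: TAA GAC ATT AAT CTA TAT ATC TAG GAC CGG AAT CAT GTG AAT CAG — no ATG→stop ORF.
Frame -1: TCT GAT TCA CAT GAT TCC GGT CCT AGA TAT ATA GAT TAA TGT CTT AGA — no ATG→stop ORF.
Frame -2: CTG ATT CAC ATG ATT CCG GTC CTA GAT ATA TAG ATT AAT GTC TTA — ATG at 11, stop TAG at 32 → 24 nt.
Frame -3: TGA TTC ACA TGA TTC CGG TCC TAG ATA TAT AGA TTA ATG TCT TAG — ATG at 39, stop TAG at 45 → 9 nt.
Forward-strand max 6 nt; reverse-strand max 24 nt. The reverse strand has the longer ORF.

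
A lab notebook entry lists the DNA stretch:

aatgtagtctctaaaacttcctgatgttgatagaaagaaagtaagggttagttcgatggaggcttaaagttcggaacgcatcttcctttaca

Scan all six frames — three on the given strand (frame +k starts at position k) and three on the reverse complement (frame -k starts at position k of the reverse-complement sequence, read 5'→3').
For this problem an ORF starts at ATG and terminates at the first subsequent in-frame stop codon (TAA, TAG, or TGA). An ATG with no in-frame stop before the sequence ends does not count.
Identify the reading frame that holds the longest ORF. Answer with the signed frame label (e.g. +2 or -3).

+3

Reverse complement (5'→3'): TGTAAAGGAAGATGCGTTCCGAACTTTAAGCCTCCATCGAACTAACCCTTACTTTCTTTCTATCAACATCAGGAAGTTTTAGAGACTACATT
Frame +1: AAT GTA GTC TCT AAA ACT TCC TGA TGT TGA TAG AAA GAA AGT AAG GGT TAG TTC GAT GGA GGC TTA AAG TTC GGA ACG CAT CTT CCT TTA — no ATG→stop ORF.
Frame +2: ATG TAG TCT CTA AAA CTT CCT GAT GTT GAT AGA AAG AAA GTA AGG GTT AGT TCG ATG GAG GCT TAA AGT TCG GAA CGC ATC TTC CTT TAC — ATG at 2, stop TAG at 5 → 6 nt; ATG at 56, stop TAA at 65 → 12 nt.
Frame +3: TGT AGT CTC TAA AAC TTC CTG ATG TTG ATA GAA AGA AAG TAA GGG TTA GTT CGA TGG AGG CTT AAA GTT CGG AAC GCA TCT TCC TTT ACA — ATG at 24, stop TAA at 42 → 21 nt.
Frame -1: TGT AAA GGA AGA TGC GTT CCG AAC TTT AAG CCT CCA TCG AAC TAA CCC TTA CTT TCT TTC TAT CAA CAT CAG GAA GTT TTA GAG ACT ACA — no ATG→stop ORF.
Frame -2: GTA AAG GAA GAT GCG TTC CGA ACT TTA AGC CTC CAT CGA ACT AAC CCT TAC TTT CTT TCT ATC AAC ATC AGG AAG TTT TAG AGA CTA CAT — no ATG→stop ORF.
Frame -3: TAA AGG AAG ATG CGT TCC GAA CTT TAA GCC TCC ATC GAA CTA ACC CTT ACT TTC TTT CTA TCA ACA TCA GGA AGT TTT AGA GAC TAC ATT — ATG at 12, stop TAA at 27 → 18 nt.
Longest ORF is 21 nt in frame +3 (positions 24–44).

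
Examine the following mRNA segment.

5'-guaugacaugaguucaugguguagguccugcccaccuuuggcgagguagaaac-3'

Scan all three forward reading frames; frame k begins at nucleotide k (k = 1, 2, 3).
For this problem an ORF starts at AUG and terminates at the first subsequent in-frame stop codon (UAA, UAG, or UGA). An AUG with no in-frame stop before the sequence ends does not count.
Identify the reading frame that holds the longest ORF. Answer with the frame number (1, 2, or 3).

2

Frame 1: GUA UGA CAU GAG UUC AUG GUG UAG GUC CUG CCC ACC UUU GGC GAG GUA GAA — AUG at 16, stop UAG at 22 → 9 nt.
Frame 2: UAU GAC AUG AGU UCA UGG UGU AGG UCC UGC CCA CCU UUG GCG AGG UAG AAA — AUG at 8, stop UAG at 47 → 42 nt.
Frame 3: AUG ACA UGA GUU CAU GGU GUA GGU CCU GCC CAC CUU UGG CGA GGU AGA AAC — AUG at 3, stop UGA at 9 → 9 nt.
Longest ORF is 42 nt in frame 2 (positions 8–49).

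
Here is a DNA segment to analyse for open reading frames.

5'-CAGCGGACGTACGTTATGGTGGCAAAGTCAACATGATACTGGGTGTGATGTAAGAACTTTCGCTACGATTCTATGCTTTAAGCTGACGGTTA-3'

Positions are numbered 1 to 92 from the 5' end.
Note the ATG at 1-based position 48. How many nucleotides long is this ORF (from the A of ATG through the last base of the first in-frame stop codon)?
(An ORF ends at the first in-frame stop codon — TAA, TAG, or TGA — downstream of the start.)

6

Codons from position 48: ATG (48–50), TAA (51–53).
TAA is the first in-frame stop; ORF spans 48–53, 6 nucleotides.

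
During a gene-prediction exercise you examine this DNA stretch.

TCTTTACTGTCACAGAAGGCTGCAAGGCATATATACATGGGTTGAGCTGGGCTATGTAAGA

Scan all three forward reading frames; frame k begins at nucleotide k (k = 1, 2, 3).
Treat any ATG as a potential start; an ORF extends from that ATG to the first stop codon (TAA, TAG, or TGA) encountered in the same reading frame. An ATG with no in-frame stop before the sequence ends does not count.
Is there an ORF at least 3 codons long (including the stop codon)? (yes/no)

yes

Frame 1: TCT TTA CTG TCA CAG AAG GCT GCA AGG CAT ATA TAC ATG GGT TGA GCT GGG CTA TGT AAG — ATG at 37, stop TGA at 43 → 9 nt.
Frame 2: CTT TAC TGT CAC AGA AGG CTG CAA GGC ATA TAT ACA TGG GTT GAG CTG GGC TAT GTA AGA — no ATG→stop ORF.
Frame 3: TTT ACT GTC ACA GAA GGC TGC AAG GCA TAT ATA CAT GGG TTG AGC TGG GCT ATG TAA — ATG at 54, stop TAA at 57 → 6 nt.
Frame 1 has an ORF of 3 codons (positions 37–45) ≥ 3, so yes.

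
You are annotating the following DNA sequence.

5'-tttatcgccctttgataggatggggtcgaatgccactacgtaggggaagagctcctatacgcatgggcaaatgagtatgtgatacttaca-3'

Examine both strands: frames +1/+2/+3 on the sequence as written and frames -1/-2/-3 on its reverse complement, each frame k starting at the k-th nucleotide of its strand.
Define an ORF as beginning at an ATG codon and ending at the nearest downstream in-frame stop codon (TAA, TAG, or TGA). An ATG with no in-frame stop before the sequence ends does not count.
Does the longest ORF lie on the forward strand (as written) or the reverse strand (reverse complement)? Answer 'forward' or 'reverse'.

Reverse complement (5'→3'): TGTAAGTATCACATACTCATTTGCCCATGCGTATAGGAGCTCTTCCCCTACGTAGTGGCATTCGACCCCATCCTATCAAAGGGCGATAAA
Frame +1: TTT ATC GCC CTT TGA TAG GAT GGG GTC GAA TGC CAC TAC GTA GGG GAA GAG CTC CTA TAC GCA TGG GCA AAT GAG TAT GTG ATA CTT ACA — no ATG→stop ORF.
Frame +2: TTA TCG CCC TTT GAT AGG ATG GGG TCG AAT GCC ACT ACG TAG GGG AAG AGC TCC TAT ACG CAT GGG CAA ATG AGT ATG TGA TAC TTA — ATG at 20, stop TAG at 41 → 24 nt; ATG at 71, stop TGA at 80 → 12 nt; ATG at 77, stop TGA at 80 → 6 nt.
Frame +3: TAT CGC CCT TTG ATA GGA TGG GGT CGA ATG CCA CTA CGT AGG GGA AGA GCT CCT ATA CGC ATG GGC AAA TGA GTA TGT GAT ACT TAC — ATG at 30, stop TGA at 72 → 45 nt; ATG at 63, stop TGA at 72 → 12 nt.
Frame -1: TGT AAG TAT CAC ATA CTC ATT TGC CCA TGC GTA TAG GAG CTC TTC CCC TAC GTA GTG GCA TTC GAC CCC ATC CTA TCA AAG GGC GAT AAA — no ATG→stop ORF.
Frame -2: GTA AGT ATC ACA TAC TCA TTT GCC CAT GCG TAT AGG AGC TCT TCC CCT ACG TAG TGG CAT TCG ACC CCA TCC TAT CAA AGG GCG ATA — no ATG→stop ORF.
Frame -3: TAA GTA TCA CAT ACT CAT TTG CCC ATG CGT ATA GGA GCT CTT CCC CTA CGT AGT GGC ATT CGA CCC CAT CCT ATC AAA GGG CGA TAA — ATG at 27, stop TAA at 87 → 63 nt.
Forward-strand max 45 nt; reverse-strand max 63 nt. The reverse strand has the longer ORF.

reverse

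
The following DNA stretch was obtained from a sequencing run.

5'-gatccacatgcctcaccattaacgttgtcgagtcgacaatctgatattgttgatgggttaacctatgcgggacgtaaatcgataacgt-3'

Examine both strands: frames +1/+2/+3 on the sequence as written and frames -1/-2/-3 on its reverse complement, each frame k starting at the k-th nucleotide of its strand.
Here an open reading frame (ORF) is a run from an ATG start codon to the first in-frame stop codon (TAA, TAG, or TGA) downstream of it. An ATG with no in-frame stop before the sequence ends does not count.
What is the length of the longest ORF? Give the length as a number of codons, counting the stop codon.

7

Reverse complement (5'→3'): ACGTTATCGATTTACGTCCCGCATAGGTTAACCCATCAACAATATCAGATTGTCGACTCGACAACGTTAATGGTGAGGCATGTGGATC
Frame +1: GAT CCA CAT GCC TCA CCA TTA ACG TTG TCG AGT CGA CAA TCT GAT ATT GTT GAT GGG TTA ACC TAT GCG GGA CGT AAA TCG ATA ACG — no ATG→stop ORF.
Frame +2: ATC CAC ATG CCT CAC CAT TAA CGT TGT CGA GTC GAC AAT CTG ATA TTG TTG ATG GGT TAA CCT ATG CGG GAC GTA AAT CGA TAA CGT — ATG at 8, stop TAA at 20 → 15 nt; ATG at 53, stop TAA at 59 → 9 nt; ATG at 65, stop TAA at 83 → 21 nt.
Frame +3: TCC ACA TGC CTC ACC ATT AAC GTT GTC GAG TCG ACA ATC TGA TAT TGT TGA TGG GTT AAC CTA TGC GGG ACG TAA ATC GAT AAC — no ATG→stop ORF.
Frame -1: ACG TTA TCG ATT TAC GTC CCG CAT AGG TTA ACC CAT CAA CAA TAT CAG ATT GTC GAC TCG ACA ACG TTA ATG GTG AGG CAT GTG GAT — no ATG→stop ORF.
Frame -2: CGT TAT CGA TTT ACG TCC CGC ATA GGT TAA CCC ATC AAC AAT ATC AGA TTG TCG ACT CGA CAA CGT TAA TGG TGA GGC ATG TGG ATC — no ATG→stop ORF.
Frame -3: GTT ATC GAT TTA CGT CCC GCA TAG GTT AAC CCA TCA ACA ATA TCA GAT TGT CGA CTC GAC AAC GTT AAT GGT GAG GCA TGT GGA — no ATG→stop ORF.
Longest: frame +2, positions 65–85, 21 nt = 7 codons = 6 aa. → 7 codons.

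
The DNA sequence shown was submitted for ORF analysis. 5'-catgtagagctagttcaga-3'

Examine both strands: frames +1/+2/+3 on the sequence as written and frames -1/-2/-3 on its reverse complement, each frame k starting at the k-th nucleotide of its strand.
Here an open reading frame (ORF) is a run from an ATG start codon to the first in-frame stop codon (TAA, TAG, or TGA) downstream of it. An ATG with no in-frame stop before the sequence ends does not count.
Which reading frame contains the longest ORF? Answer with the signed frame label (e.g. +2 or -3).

Reverse complement (5'→3'): TCTGAACTAGCTCTACATG
Frame +1: CAT GTA GAG CTA GTT CAG — no ATG→stop ORF.
Frame +2: ATG TAG AGC TAG TTC AGA — ATG at 2, stop TAG at 5 → 6 nt.
Frame +3: TGT AGA GCT AGT TCA — no ATG→stop ORF.
Frame -1: TCT GAA CTA GCT CTA CAT — no ATG→stop ORF.
Frame -2: CTG AAC TAG CTC TAC ATG — no ATG→stop ORF.
Frame -3: TGA ACT AGC TCT ACA — no ATG→stop ORF.
Longest ORF is 6 nt in frame +2 (positions 2–7).

+2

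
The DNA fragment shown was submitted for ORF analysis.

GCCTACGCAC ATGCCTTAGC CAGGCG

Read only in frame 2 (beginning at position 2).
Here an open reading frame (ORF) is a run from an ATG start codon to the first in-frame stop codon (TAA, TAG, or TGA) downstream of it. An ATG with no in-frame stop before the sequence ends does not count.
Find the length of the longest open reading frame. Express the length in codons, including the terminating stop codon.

3

Frame 2: CCT ACG CAC ATG CCT TAG CCA GGC — ATG at 11, stop TAG at 17 → 9 nt.
Longest: frame 2, positions 11–19, 9 nt = 3 codons = 2 aa. → 3 codons.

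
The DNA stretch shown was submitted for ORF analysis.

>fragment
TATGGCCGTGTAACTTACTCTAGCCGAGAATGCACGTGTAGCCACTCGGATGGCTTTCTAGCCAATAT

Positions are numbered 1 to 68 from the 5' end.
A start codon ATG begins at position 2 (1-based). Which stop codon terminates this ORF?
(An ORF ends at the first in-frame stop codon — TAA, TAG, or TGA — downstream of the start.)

Codons from position 2: ATG (2–4), GCC (5–7), GTG (8–10), TAA (11–13).
The first in-frame stop codon is TAA.

TAA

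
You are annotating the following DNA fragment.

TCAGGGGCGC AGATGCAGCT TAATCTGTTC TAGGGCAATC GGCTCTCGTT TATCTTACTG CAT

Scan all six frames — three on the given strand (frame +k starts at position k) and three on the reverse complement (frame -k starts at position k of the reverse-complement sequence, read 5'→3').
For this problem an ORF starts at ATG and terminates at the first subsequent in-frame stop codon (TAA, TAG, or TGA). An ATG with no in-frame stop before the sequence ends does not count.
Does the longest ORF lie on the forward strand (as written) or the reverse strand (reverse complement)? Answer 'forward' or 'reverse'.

forward

Reverse complement (5'→3'): ATGCAGTAAGATAAACGAGAGCCGATTGCCCTAGAACAGATTAAGCTGCATCTGCGCCCCTGA
Frame +1: TCA GGG GCG CAG ATG CAG CTT AAT CTG TTC TAG GGC AAT CGG CTC TCG TTT ATC TTA CTG CAT — ATG at 13, stop TAG at 31 → 21 nt.
Frame +2: CAG GGG CGC AGA TGC AGC TTA ATC TGT TCT AGG GCA ATC GGC TCT CGT TTA TCT TAC TGC — no ATG→stop ORF.
Frame +3: AGG GGC GCA GAT GCA GCT TAA TCT GTT CTA GGG CAA TCG GCT CTC GTT TAT CTT ACT GCA — no ATG→stop ORF.
Frame -1: ATG CAG TAA GAT AAA CGA GAG CCG ATT GCC CTA GAA CAG ATT AAG CTG CAT CTG CGC CCC TGA — ATG at 1, stop TAA at 7 → 9 nt.
Frame -2: TGC AGT AAG ATA AAC GAG AGC CGA TTG CCC TAG AAC AGA TTA AGC TGC ATC TGC GCC CCT — no ATG→stop ORF.
Frame -3: GCA GTA AGA TAA ACG AGA GCC GAT TGC CCT AGA ACA GAT TAA GCT GCA TCT GCG CCC CTG — no ATG→stop ORF.
Forward-strand max 21 nt; reverse-strand max 9 nt. The forward strand has the longer ORF.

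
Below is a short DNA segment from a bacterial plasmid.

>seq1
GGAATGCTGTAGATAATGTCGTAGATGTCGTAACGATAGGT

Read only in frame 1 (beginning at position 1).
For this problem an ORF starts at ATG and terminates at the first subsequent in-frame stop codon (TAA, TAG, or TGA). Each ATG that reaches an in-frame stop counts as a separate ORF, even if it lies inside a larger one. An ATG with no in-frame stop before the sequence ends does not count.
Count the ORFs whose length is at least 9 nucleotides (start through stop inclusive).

3

Frame 1: GGA ATG CTG TAG ATA ATG TCG TAG ATG TCG TAA CGA TAG — ATG at 4, stop TAG at 10 → 9 nt; ATG at 16, stop TAG at 22 → 9 nt; ATG at 25, stop TAA at 31 → 9 nt.
ORFs ≥ 9 nucleotides: frame 1 4–12 (9 nucleotides), frame 1 16–24 (9 nucleotides), frame 1 25–33 (9 nucleotides). Count = 3.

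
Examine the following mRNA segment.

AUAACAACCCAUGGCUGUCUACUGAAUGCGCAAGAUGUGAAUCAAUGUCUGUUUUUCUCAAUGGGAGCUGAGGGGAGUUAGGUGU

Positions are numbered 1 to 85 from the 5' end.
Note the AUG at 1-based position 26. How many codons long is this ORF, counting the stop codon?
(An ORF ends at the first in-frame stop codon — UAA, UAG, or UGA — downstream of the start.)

5

Codons from position 26: AUG (26–28), CGC (29–31), AAG (32–34), AUG (35–37), UGA (38–40).
UGA is the first in-frame stop; that's 5 codons including the stop.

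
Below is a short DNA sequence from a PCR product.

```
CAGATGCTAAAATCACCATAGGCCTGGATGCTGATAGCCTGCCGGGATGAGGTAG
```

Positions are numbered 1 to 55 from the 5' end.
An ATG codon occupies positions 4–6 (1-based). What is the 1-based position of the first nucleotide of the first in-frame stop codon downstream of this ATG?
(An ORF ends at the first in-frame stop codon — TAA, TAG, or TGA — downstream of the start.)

19

Codons from position 4: ATG (4–6), CTA (7–9), AAA (10–12), TCA (13–15), CCA (16–18), TAG (19–21).
TAG is a stop codon; it begins at position 19.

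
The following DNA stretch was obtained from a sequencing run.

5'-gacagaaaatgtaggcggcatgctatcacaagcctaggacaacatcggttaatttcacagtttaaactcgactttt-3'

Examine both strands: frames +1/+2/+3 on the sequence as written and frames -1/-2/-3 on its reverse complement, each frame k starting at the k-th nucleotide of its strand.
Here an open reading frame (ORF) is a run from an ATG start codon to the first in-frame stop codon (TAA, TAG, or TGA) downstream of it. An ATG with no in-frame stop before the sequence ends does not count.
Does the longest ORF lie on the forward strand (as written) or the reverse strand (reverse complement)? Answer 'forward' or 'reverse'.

Reverse complement (5'→3'): AAAAGTCGAGTTTAAACTGTGAAATTAACCGATGTTGTCCTAGGCTTGTGATAGCATGCCGCCTACATTTTCTGTC
Frame +1: GAC AGA AAA TGT AGG CGG CAT GCT ATC ACA AGC CTA GGA CAA CAT CGG TTA ATT TCA CAG TTT AAA CTC GAC TTT — no ATG→stop ORF.
Frame +2: ACA GAA AAT GTA GGC GGC ATG CTA TCA CAA GCC TAG GAC AAC ATC GGT TAA TTT CAC AGT TTA AAC TCG ACT TTT — ATG at 20, stop TAG at 35 → 18 nt.
Frame +3: CAG AAA ATG TAG GCG GCA TGC TAT CAC AAG CCT AGG ACA ACA TCG GTT AAT TTC ACA GTT TAA ACT CGA CTT — ATG at 9, stop TAG at 12 → 6 nt.
Frame -1: AAA AGT CGA GTT TAA ACT GTG AAA TTA ACC GAT GTT GTC CTA GGC TTG TGA TAG CAT GCC GCC TAC ATT TTC TGT — no ATG→stop ORF.
Frame -2: AAA GTC GAG TTT AAA CTG TGA AAT TAA CCG ATG TTG TCC TAG GCT TGT GAT AGC ATG CCG CCT ACA TTT TCT GTC — ATG at 32, stop TAG at 41 → 12 nt.
Frame -3: AAG TCG AGT TTA AAC TGT GAA ATT AAC CGA TGT TGT CCT AGG CTT GTG ATA GCA TGC CGC CTA CAT TTT CTG — no ATG→stop ORF.
Forward-strand max 18 nt; reverse-strand max 12 nt. The forward strand has the longer ORF.

forward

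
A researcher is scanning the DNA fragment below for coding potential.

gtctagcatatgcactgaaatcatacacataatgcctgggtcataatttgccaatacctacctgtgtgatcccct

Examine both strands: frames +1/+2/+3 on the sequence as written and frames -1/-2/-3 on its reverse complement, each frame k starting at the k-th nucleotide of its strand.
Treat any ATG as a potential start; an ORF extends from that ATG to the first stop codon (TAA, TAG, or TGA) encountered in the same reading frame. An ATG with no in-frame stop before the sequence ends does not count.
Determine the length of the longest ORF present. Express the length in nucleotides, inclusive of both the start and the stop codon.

Reverse complement (5'→3'): AGGGGATCACACAGGTAGGTATTGGCAAATTATGACCCAGGCATTATGTGTATGATTTCAGTGCATATGCTAGAC
Frame +1: GTC TAG CAT ATG CAC TGA AAT CAT ACA CAT AAT GCC TGG GTC ATA ATT TGC CAA TAC CTA CCT GTG TGA TCC CCT — ATG at 10, stop TGA at 16 → 9 nt.
Frame +2: TCT AGC ATA TGC ACT GAA ATC ATA CAC ATA ATG CCT GGG TCA TAA TTT GCC AAT ACC TAC CTG TGT GAT CCC — ATG at 32, stop TAA at 44 → 15 nt.
Frame +3: CTA GCA TAT GCA CTG AAA TCA TAC ACA TAA TGC CTG GGT CAT AAT TTG CCA ATA CCT ACC TGT GTG ATC CCC — no ATG→stop ORF.
Frame -1: AGG GGA TCA CAC AGG TAG GTA TTG GCA AAT TAT GAC CCA GGC ATT ATG TGT ATG ATT TCA GTG CAT ATG CTA GAC — no ATG→stop ORF.
Frame -2: GGG GAT CAC ACA GGT AGG TAT TGG CAA ATT ATG ACC CAG GCA TTA TGT GTA TGA TTT CAG TGC ATA TGC TAG — ATG at 32, stop TGA at 53 → 24 nt.
Frame -3: GGG ATC ACA CAG GTA GGT ATT GGC AAA TTA TGA CCC AGG CAT TAT GTG TAT GAT TTC AGT GCA TAT GCT AGA — no ATG→stop ORF.
Longest: frame -2, positions 32–55, 24 nt = 8 codons = 7 aa. → 24 nucleotides.

24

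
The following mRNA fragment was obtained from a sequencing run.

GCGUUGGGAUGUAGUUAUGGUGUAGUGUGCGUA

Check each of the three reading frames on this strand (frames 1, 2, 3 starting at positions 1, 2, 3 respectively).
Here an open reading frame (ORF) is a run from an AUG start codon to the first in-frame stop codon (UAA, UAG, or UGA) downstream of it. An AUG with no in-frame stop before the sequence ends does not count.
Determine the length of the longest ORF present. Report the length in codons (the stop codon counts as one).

Frame 1: GCG UUG GGA UGU AGU UAU GGU GUA GUG UGC GUA — no AUG→stop ORF.
Frame 2: CGU UGG GAU GUA GUU AUG GUG UAG UGU GCG — AUG at 17, stop UAG at 23 → 9 nt.
Frame 3: GUU GGG AUG UAG UUA UGG UGU AGU GUG CGU — AUG at 9, stop UAG at 12 → 6 nt.
Longest: frame 2, positions 17–25, 9 nt = 3 codons = 2 aa. → 3 codons.

3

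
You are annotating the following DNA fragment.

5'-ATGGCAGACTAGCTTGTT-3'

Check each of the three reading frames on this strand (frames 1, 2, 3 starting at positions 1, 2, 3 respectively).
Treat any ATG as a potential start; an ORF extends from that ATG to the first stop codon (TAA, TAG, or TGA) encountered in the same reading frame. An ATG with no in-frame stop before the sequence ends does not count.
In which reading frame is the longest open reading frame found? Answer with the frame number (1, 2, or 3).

Frame 1: ATG GCA GAC TAG CTT GTT — ATG at 1, stop TAG at 10 → 12 nt.
Frame 2: TGG CAG ACT AGC TTG — no ATG→stop ORF.
Frame 3: GGC AGA CTA GCT TGT — no ATG→stop ORF.
Longest ORF is 12 nt in frame 1 (positions 1–12).

1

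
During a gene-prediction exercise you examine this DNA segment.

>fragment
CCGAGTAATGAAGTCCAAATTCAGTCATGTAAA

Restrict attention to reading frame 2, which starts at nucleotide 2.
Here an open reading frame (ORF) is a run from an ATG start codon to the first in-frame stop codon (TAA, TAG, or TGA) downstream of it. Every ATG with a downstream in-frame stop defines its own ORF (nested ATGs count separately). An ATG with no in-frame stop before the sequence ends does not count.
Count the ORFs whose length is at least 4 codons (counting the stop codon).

0

Frame 2: CGA GTA ATG AAG TCC AAA TTC AGT CAT GTA — no ATG→stop ORF.
No ORF reaches 4 codons. Count = 0.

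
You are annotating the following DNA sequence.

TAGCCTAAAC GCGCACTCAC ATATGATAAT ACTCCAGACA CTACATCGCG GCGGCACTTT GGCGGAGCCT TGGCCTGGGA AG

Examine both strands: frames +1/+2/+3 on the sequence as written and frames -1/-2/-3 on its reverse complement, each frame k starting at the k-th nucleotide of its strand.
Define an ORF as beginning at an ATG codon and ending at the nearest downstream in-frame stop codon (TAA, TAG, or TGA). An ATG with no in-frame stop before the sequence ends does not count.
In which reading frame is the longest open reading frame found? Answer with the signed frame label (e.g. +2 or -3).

-1

Reverse complement (5'→3'): CTTCCCAGGCCAAGGCTCCGCCAAAGTGCCGCCGCGATGTAGTGTCTGGAGTATTATCATATGTGAGTGCGCGTTTAGGCTA
Frame +1: TAG CCT AAA CGC GCA CTC ACA TAT GAT AAT ACT CCA GAC ACT ACA TCG CGG CGG CAC TTT GGC GGA GCC TTG GCC TGG GAA — no ATG→stop ORF.
Frame +2: AGC CTA AAC GCG CAC TCA CAT ATG ATA ATA CTC CAG ACA CTA CAT CGC GGC GGC ACT TTG GCG GAG CCT TGG CCT GGG AAG — no ATG→stop ORF.
Frame +3: GCC TAA ACG CGC ACT CAC ATA TGA TAA TAC TCC AGA CAC TAC ATC GCG GCG GCA CTT TGG CGG AGC CTT GGC CTG GGA — no ATG→stop ORF.
Frame -1: CTT CCC AGG CCA AGG CTC CGC CAA AGT GCC GCC GCG ATG TAG TGT CTG GAG TAT TAT CAT ATG TGA GTG CGC GTT TAG GCT — ATG at 37, stop TAG at 40 → 6 nt; ATG at 61, stop TGA at 64 → 6 nt.
Frame -2: TTC CCA GGC CAA GGC TCC GCC AAA GTG CCG CCG CGA TGT AGT GTC TGG AGT ATT ATC ATA TGT GAG TGC GCG TTT AGG CTA — no ATG→stop ORF.
Frame -3: TCC CAG GCC AAG GCT CCG CCA AAG TGC CGC CGC GAT GTA GTG TCT GGA GTA TTA TCA TAT GTG AGT GCG CGT TTA GGC — no ATG→stop ORF.
Longest ORF is 6 nt in frame -1 (positions 37–42).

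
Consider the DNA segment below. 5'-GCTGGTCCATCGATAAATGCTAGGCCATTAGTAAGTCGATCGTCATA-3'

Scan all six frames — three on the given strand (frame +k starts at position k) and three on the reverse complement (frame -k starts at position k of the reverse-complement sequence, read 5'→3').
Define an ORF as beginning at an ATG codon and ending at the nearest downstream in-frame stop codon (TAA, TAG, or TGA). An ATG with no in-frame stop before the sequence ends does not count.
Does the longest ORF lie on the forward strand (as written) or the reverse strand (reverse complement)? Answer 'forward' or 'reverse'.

Reverse complement (5'→3'): TATGACGATCGACTTACTAATGGCCTAGCATTTATCGATGGACCAGC
Frame +1: GCT GGT CCA TCG ATA AAT GCT AGG CCA TTA GTA AGT CGA TCG TCA — no ATG→stop ORF.
Frame +2: CTG GTC CAT CGA TAA ATG CTA GGC CAT TAG TAA GTC GAT CGT CAT — ATG at 17, stop TAG at 29 → 15 nt.
Frame +3: TGG TCC ATC GAT AAA TGC TAG GCC ATT AGT AAG TCG ATC GTC ATA — no ATG→stop ORF.
Frame -1: TAT GAC GAT CGA CTT ACT AAT GGC CTA GCA TTT ATC GAT GGA CCA — no ATG→stop ORF.
Frame -2: ATG ACG ATC GAC TTA CTA ATG GCC TAG CAT TTA TCG ATG GAC CAG — ATG at 2, stop TAG at 26 → 27 nt; ATG at 20, stop TAG at 26 → 9 nt.
Frame -3: TGA CGA TCG ACT TAC TAA TGG CCT AGC ATT TAT CGA TGG ACC AGC — no ATG→stop ORF.
Forward-strand max 15 nt; reverse-strand max 27 nt. The reverse strand has the longer ORF.

reverse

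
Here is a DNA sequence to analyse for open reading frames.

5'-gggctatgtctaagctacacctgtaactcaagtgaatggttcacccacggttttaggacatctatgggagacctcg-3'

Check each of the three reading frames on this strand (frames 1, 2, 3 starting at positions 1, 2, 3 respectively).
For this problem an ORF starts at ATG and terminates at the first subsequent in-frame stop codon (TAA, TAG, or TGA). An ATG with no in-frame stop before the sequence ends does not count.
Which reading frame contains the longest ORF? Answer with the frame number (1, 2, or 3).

Frame 1: GGG CTA TGT CTA AGC TAC ACC TGT AAC TCA AGT GAA TGG TTC ACC CAC GGT TTT AGG ACA TCT ATG GGA GAC CTC — no ATG→stop ORF.
Frame 2: GGC TAT GTC TAA GCT ACA CCT GTA ACT CAA GTG AAT GGT TCA CCC ACG GTT TTA GGA CAT CTA TGG GAG ACC TCG — no ATG→stop ORF.
Frame 3: GCT ATG TCT AAG CTA CAC CTG TAA CTC AAG TGA ATG GTT CAC CCA CGG TTT TAG GAC ATC TAT GGG AGA CCT — ATG at 6, stop TAA at 24 → 21 nt; ATG at 36, stop TAG at 54 → 21 nt.
Longest ORF is 21 nt in frame 3 (positions 6–26).

3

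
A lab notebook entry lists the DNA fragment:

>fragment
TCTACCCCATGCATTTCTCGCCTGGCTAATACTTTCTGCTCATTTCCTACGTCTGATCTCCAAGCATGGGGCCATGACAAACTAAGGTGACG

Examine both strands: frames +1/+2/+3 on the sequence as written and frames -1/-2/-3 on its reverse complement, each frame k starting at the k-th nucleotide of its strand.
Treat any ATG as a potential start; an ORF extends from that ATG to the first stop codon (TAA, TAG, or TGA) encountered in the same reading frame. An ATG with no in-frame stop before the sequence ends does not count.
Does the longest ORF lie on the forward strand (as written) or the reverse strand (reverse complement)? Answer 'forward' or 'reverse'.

reverse

Reverse complement (5'→3'): CGTCACCTTAGTTTGTCATGGCCCCATGCTTGGAGATCAGACGTAGGAAATGAGCAGAAAGTATTAGCCAGGCGAGAAATGCATGGGGTAGA
Frame +1: TCT ACC CCA TGC ATT TCT CGC CTG GCT AAT ACT TTC TGC TCA TTT CCT ACG TCT GAT CTC CAA GCA TGG GGC CAT GAC AAA CTA AGG TGA — no ATG→stop ORF.
Frame +2: CTA CCC CAT GCA TTT CTC GCC TGG CTA ATA CTT TCT GCT CAT TTC CTA CGT CTG ATC TCC AAG CAT GGG GCC ATG ACA AAC TAA GGT GAC — ATG at 74, stop TAA at 83 → 12 nt.
Frame +3: TAC CCC ATG CAT TTC TCG CCT GGC TAA TAC TTT CTG CTC ATT TCC TAC GTC TGA TCT CCA AGC ATG GGG CCA TGA CAA ACT AAG GTG ACG — ATG at 9, stop TAA at 27 → 21 nt; ATG at 66, stop TGA at 75 → 12 nt.
Frame -1: CGT CAC CTT AGT TTG TCA TGG CCC CAT GCT TGG AGA TCA GAC GTA GGA AAT GAG CAG AAA GTA TTA GCC AGG CGA GAA ATG CAT GGG GTA — no ATG→stop ORF.
Frame -2: GTC ACC TTA GTT TGT CAT GGC CCC ATG CTT GGA GAT CAG ACG TAG GAA ATG AGC AGA AAG TAT TAG CCA GGC GAG AAA TGC ATG GGG TAG — ATG at 26, stop TAG at 44 → 21 nt; ATG at 50, stop TAG at 65 → 18 nt; ATG at 83, stop TAG at 89 → 9 nt.
Frame -3: TCA CCT TAG TTT GTC ATG GCC CCA TGC TTG GAG ATC AGA CGT AGG AAA TGA GCA GAA AGT ATT AGC CAG GCG AGA AAT GCA TGG GGT AGA — ATG at 18, stop TGA at 51 → 36 nt.
Forward-strand max 21 nt; reverse-strand max 36 nt. The reverse strand has the longer ORF.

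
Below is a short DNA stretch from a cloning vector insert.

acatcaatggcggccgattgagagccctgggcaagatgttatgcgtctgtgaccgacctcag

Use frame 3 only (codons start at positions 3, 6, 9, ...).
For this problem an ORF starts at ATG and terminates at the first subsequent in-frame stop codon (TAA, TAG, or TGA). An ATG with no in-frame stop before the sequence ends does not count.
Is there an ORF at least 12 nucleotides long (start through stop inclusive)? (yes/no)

no

Frame 3: ATC AAT GGC GGC CGA TTG AGA GCC CTG GGC AAG ATG TTA TGC GTC TGT GAC CGA CCT CAG — no ATG→stop ORF.
Largest ORF found is 0 nucleotides < 12, so no.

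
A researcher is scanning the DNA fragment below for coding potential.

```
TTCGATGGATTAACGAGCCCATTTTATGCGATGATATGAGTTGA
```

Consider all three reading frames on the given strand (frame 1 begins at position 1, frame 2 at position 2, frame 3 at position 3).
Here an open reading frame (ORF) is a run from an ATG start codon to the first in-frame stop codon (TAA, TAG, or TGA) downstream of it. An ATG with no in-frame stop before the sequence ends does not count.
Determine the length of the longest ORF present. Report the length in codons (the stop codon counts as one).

3

Frame 1: TTC GAT GGA TTA ACG AGC CCA TTT TAT GCG ATG ATA TGA GTT — ATG at 31, stop TGA at 37 → 9 nt.
Frame 2: TCG ATG GAT TAA CGA GCC CAT TTT ATG CGA TGA TAT GAG TTG — ATG at 5, stop TAA at 11 → 9 nt; ATG at 26, stop TGA at 32 → 9 nt.
Frame 3: CGA TGG ATT AAC GAG CCC ATT TTA TGC GAT GAT ATG AGT TGA — ATG at 36, stop TGA at 42 → 9 nt.
Longest: frame 1, positions 31–39, 9 nt = 3 codons = 2 aa. → 3 codons.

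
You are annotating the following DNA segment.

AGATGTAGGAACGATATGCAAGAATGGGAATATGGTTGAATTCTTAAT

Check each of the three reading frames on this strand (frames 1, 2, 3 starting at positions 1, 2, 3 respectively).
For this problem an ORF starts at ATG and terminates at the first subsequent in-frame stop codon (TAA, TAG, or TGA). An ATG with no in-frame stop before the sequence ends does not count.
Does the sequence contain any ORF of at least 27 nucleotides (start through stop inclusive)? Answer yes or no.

Frame 1: AGA TGT AGG AAC GAT ATG CAA GAA TGG GAA TAT GGT TGA ATT CTT AAT — ATG at 16, stop TGA at 37 → 24 nt.
Frame 2: GAT GTA GGA ACG ATA TGC AAG AAT GGG AAT ATG GTT GAA TTC TTA — no ATG→stop ORF.
Frame 3: ATG TAG GAA CGA TAT GCA AGA ATG GGA ATA TGG TTG AAT TCT TAA — ATG at 3, stop TAG at 6 → 6 nt; ATG at 24, stop TAA at 45 → 24 nt.
Largest ORF found is 24 nucleotides < 27, so no.

no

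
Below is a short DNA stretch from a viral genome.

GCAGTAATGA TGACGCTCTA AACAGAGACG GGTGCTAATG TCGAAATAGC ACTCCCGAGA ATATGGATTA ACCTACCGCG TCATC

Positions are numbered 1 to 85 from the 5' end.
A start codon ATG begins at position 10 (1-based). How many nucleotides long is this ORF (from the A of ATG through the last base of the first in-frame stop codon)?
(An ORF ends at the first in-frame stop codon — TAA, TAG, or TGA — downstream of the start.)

12

Codons from position 10: ATG (10–12), ACG (13–15), CTC (16–18), TAA (19–21).
TAA is the first in-frame stop; ORF spans 10–21, 12 nucleotides.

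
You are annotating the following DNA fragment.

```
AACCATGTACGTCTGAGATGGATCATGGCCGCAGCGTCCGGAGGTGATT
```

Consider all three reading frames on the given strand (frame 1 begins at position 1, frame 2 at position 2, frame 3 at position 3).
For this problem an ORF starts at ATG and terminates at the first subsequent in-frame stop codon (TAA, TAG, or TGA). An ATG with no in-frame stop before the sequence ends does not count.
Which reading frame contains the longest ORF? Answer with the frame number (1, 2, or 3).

Frame 1: AAC CAT GTA CGT CTG AGA TGG ATC ATG GCC GCA GCG TCC GGA GGT GAT — no ATG→stop ORF.
Frame 2: ACC ATG TAC GTC TGA GAT GGA TCA TGG CCG CAG CGT CCG GAG GTG ATT — ATG at 5, stop TGA at 14 → 12 nt.
Frame 3: CCA TGT ACG TCT GAG ATG GAT CAT GGC CGC AGC GTC CGG AGG TGA — ATG at 18, stop TGA at 45 → 30 nt.
Longest ORF is 30 nt in frame 3 (positions 18–47).

3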